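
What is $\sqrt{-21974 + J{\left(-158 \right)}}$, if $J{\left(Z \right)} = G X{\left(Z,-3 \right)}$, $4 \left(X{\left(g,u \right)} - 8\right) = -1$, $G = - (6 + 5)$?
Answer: $\frac{i \sqrt{88237}}{2} \approx 148.52 i$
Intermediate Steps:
$G = -11$ ($G = \left(-1\right) 11 = -11$)
$X{\left(g,u \right)} = \frac{31}{4}$ ($X{\left(g,u \right)} = 8 + \frac{1}{4} \left(-1\right) = 8 - \frac{1}{4} = \frac{31}{4}$)
$J{\left(Z \right)} = - \frac{341}{4}$ ($J{\left(Z \right)} = \left(-11\right) \frac{31}{4} = - \frac{341}{4}$)
$\sqrt{-21974 + J{\left(-158 \right)}} = \sqrt{-21974 - \frac{341}{4}} = \sqrt{- \frac{88237}{4}} = \frac{i \sqrt{88237}}{2}$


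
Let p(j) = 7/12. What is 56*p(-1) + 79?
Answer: 335/3 ≈ 111.67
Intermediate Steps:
p(j) = 7/12 (p(j) = 7*(1/12) = 7/12)
56*p(-1) + 79 = 56*(7/12) + 79 = 98/3 + 79 = 335/3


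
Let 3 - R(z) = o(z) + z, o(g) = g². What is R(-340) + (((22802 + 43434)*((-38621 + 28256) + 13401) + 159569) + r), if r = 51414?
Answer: 201188222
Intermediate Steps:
R(z) = 3 - z - z² (R(z) = 3 - (z² + z) = 3 - (z + z²) = 3 + (-z - z²) = 3 - z - z²)
R(-340) + (((22802 + 43434)*((-38621 + 28256) + 13401) + 159569) + r) = (3 - 1*(-340) - 1*(-340)²) + (((22802 + 43434)*((-38621 + 28256) + 13401) + 159569) + 51414) = (3 + 340 - 1*115600) + ((66236*(-10365 + 13401) + 159569) + 51414) = (3 + 340 - 115600) + ((66236*3036 + 159569) + 51414) = -115257 + ((201092496 + 159569) + 51414) = -115257 + (201252065 + 51414) = -115257 + 201303479 = 201188222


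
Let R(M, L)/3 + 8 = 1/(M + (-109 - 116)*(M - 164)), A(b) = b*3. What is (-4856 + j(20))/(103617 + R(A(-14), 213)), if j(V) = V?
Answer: -74648496/1599061549 ≈ -0.046683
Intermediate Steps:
A(b) = 3*b
R(M, L) = -24 + 3/(36900 - 224*M) (R(M, L) = -24 + 3/(M + (-109 - 116)*(M - 164)) = -24 + 3/(M - 225*(-164 + M)) = -24 + 3/(M + (36900 - 225*M)) = -24 + 3/(36900 - 224*M))
(-4856 + j(20))/(103617 + R(A(-14), 213)) = (-4856 + 20)/(103617 + 3*(295199 - 5376*(-14))/(4*(-9225 + 56*(3*(-14))))) = -4836/(103617 + 3*(295199 - 1792*(-42))/(4*(-9225 + 56*(-42)))) = -4836/(103617 + 3*(295199 + 75264)/(4*(-9225 - 2352))) = -4836/(103617 + (¾)*370463/(-11577)) = -4836/(103617 + (¾)*(-1/11577)*370463) = -4836/(103617 - 370463/15436) = -4836/1599061549/15436 = -4836*15436/1599061549 = -74648496/1599061549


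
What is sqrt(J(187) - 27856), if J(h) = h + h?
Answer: I*sqrt(27482) ≈ 165.78*I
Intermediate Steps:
J(h) = 2*h
sqrt(J(187) - 27856) = sqrt(2*187 - 27856) = sqrt(374 - 27856) = sqrt(-27482) = I*sqrt(27482)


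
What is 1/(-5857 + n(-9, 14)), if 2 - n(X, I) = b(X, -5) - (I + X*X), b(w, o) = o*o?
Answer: -1/5785 ≈ -0.00017286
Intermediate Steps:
b(w, o) = o**2
n(X, I) = -23 + I + X**2 (n(X, I) = 2 - ((-5)**2 - (I + X*X)) = 2 - (25 - (I + X**2)) = 2 - (25 + (-I - X**2)) = 2 - (25 - I - X**2) = 2 + (-25 + I + X**2) = -23 + I + X**2)
1/(-5857 + n(-9, 14)) = 1/(-5857 + (-23 + 14 + (-9)**2)) = 1/(-5857 + (-23 + 14 + 81)) = 1/(-5857 + 72) = 1/(-5785) = -1/5785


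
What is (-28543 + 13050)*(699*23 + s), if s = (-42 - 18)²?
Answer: -304855761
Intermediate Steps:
s = 3600 (s = (-60)² = 3600)
(-28543 + 13050)*(699*23 + s) = (-28543 + 13050)*(699*23 + 3600) = -15493*(16077 + 3600) = -15493*19677 = -304855761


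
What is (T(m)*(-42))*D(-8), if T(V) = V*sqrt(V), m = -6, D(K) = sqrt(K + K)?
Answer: -1008*sqrt(6) ≈ -2469.1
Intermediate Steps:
D(K) = sqrt(2)*sqrt(K) (D(K) = sqrt(2*K) = sqrt(2)*sqrt(K))
T(V) = V**(3/2)
(T(m)*(-42))*D(-8) = ((-6)**(3/2)*(-42))*(sqrt(2)*sqrt(-8)) = (-6*I*sqrt(6)*(-42))*(sqrt(2)*(2*I*sqrt(2))) = (252*I*sqrt(6))*(4*I) = -1008*sqrt(6)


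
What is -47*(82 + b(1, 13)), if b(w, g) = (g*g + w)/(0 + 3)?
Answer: -19552/3 ≈ -6517.3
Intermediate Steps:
b(w, g) = w/3 + g²/3 (b(w, g) = (g² + w)/3 = (w + g²)*(⅓) = w/3 + g²/3)
-47*(82 + b(1, 13)) = -47*(82 + ((⅓)*1 + (⅓)*13²)) = -47*(82 + (⅓ + (⅓)*169)) = -47*(82 + (⅓ + 169/3)) = -47*(82 + 170/3) = -47*416/3 = -19552/3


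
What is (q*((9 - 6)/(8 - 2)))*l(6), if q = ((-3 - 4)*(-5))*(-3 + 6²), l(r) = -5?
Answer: -5775/2 ≈ -2887.5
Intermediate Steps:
q = 1155 (q = (-7*(-5))*(-3 + 36) = 35*33 = 1155)
(q*((9 - 6)/(8 - 2)))*l(6) = (1155*((9 - 6)/(8 - 2)))*(-5) = (1155*(3/6))*(-5) = (1155*(3*(⅙)))*(-5) = (1155*(½))*(-5) = (1155/2)*(-5) = -5775/2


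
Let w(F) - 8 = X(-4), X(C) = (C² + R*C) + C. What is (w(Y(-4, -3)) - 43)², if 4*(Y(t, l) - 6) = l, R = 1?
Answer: 729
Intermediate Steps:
Y(t, l) = 6 + l/4
X(C) = C² + 2*C (X(C) = (C² + 1*C) + C = (C² + C) + C = (C + C²) + C = C² + 2*C)
w(F) = 16 (w(F) = 8 - 4*(2 - 4) = 8 - 4*(-2) = 8 + 8 = 16)
(w(Y(-4, -3)) - 43)² = (16 - 43)² = (-27)² = 729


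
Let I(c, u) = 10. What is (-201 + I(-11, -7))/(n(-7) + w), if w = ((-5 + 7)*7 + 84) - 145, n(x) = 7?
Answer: 191/40 ≈ 4.7750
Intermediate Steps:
w = -47 (w = (2*7 + 84) - 145 = (14 + 84) - 145 = 98 - 145 = -47)
(-201 + I(-11, -7))/(n(-7) + w) = (-201 + 10)/(7 - 47) = -191/(-40) = -191*(-1/40) = 191/40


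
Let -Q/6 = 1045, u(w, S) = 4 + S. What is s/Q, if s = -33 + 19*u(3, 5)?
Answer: -23/1045 ≈ -0.022010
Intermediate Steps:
Q = -6270 (Q = -6*1045 = -6270)
s = 138 (s = -33 + 19*(4 + 5) = -33 + 19*9 = -33 + 171 = 138)
s/Q = 138/(-6270) = 138*(-1/6270) = -23/1045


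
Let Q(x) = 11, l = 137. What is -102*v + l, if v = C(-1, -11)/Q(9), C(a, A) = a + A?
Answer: 2731/11 ≈ 248.27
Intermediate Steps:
C(a, A) = A + a
v = -12/11 (v = (-11 - 1)/11 = -12*1/11 = -12/11 ≈ -1.0909)
-102*v + l = -102*(-12/11) + 137 = 1224/11 + 137 = 2731/11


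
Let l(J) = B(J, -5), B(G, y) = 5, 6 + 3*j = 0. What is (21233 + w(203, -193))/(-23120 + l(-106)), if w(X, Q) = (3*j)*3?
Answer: -4243/4623 ≈ -0.91780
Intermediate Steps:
j = -2 (j = -2 + (⅓)*0 = -2 + 0 = -2)
l(J) = 5
w(X, Q) = -18 (w(X, Q) = (3*(-2))*3 = -6*3 = -18)
(21233 + w(203, -193))/(-23120 + l(-106)) = (21233 - 18)/(-23120 + 5) = 21215/(-23115) = 21215*(-1/23115) = -4243/4623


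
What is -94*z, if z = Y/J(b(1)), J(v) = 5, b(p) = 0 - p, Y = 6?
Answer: -564/5 ≈ -112.80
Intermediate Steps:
b(p) = -p
z = 6/5 ≈ 1.2000
-94*z = -94*6/5 = -564/5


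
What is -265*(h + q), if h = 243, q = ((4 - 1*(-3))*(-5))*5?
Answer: -18020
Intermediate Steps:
q = -175 (q = ((4 + 3)*(-5))*5 = (7*(-5))*5 = -35*5 = -175)
-265*(h + q) = -265*(243 - 175) = -265*68 = -18020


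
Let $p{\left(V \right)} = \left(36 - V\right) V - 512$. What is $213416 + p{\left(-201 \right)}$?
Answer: $165267$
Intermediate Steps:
$p{\left(V \right)} = -512 + V \left(36 - V\right)$ ($p{\left(V \right)} = V \left(36 - V\right) - 512 = -512 + V \left(36 - V\right)$)
$213416 + p{\left(-201 \right)} = 213416 - 48149 = 165267$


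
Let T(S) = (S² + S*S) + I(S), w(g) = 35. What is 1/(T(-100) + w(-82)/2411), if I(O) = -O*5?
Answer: 2411/49425535 ≈ 4.8780e-5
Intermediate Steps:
I(O) = -5*O
T(S) = -5*S + 2*S² (T(S) = (S² + S*S) - 5*S = (S² + S²) - 5*S = 2*S² - 5*S = -5*S + 2*S²)
1/(T(-100) + w(-82)/2411) = 1/(-100*(-5 + 2*(-100)) + 35/2411) = 1/(-100*(-5 - 200) + 35*(1/2411)) = 1/(-100*(-205) + 35/2411) = 1/(20500 + 35/2411) = 1/(49425535/2411) = 2411/49425535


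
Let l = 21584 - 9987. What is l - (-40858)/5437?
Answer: 63093747/5437 ≈ 11605.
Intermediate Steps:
l = 11597
l - (-40858)/5437 = 11597 - (-40858)/5437 = 11597 - 1*(-40858/5437) = 11597 + 40858/5437 = 63093747/5437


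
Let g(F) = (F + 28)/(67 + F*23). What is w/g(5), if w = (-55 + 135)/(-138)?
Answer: -7280/2277 ≈ -3.1972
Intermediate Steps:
g(F) = (28 + F)/(67 + 23*F)
w = -40/69 (w = -1/138*80 = -40/69 ≈ -0.57971)
w/g(5) = -40*(67 + 23*5)/(28 + 5)/69 = -40/(69*(33/(67 + 115))) = -40/(69*(33/182)) = -40/(69*((1/182)*33)) = -40/(69*33/182) = -40/69*182/33 = -7280/2277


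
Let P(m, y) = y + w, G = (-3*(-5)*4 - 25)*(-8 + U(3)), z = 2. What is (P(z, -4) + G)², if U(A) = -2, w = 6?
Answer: 121104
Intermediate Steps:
G = -350 (G = (-3*(-5)*4 - 25)*(-8 - 2) = (15*4 - 25)*(-10) = (60 - 25)*(-10) = 35*(-10) = -350)
P(m, y) = 6 + y (P(m, y) = y + 6 = 6 + y)
(P(z, -4) + G)² = ((6 - 4) - 350)² = (2 - 350)² = (-348)² = 121104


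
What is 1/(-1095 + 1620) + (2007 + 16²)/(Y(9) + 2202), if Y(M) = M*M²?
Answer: 132334/170975 ≈ 0.77400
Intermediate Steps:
Y(M) = M³
1/(-1095 + 1620) + (2007 + 16²)/(Y(9) + 2202) = 1/(-1095 + 1620) + (2007 + 16²)/(9³ + 2202) = 1/525 + (2007 + 256)/(729 + 2202) = 1/525 + 2263/2931 = 132334/170975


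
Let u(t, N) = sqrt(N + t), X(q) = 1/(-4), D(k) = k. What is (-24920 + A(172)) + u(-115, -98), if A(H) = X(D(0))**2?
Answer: -398719/16 + I*sqrt(213) ≈ -24920.0 + 14.595*I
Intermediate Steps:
X(q) = -1/4
A(H) = 1/16 (A(H) = (-1/4)**2 = 1/16)
(-24920 + A(172)) + u(-115, -98) = (-24920 + 1/16) + sqrt(-98 - 115) = -398719/16 + sqrt(-213) = -398719/16 + I*sqrt(213)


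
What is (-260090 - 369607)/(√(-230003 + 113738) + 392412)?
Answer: -82366886388/51329098003 + 209899*I*√116265/51329098003 ≈ -1.6047 + 0.0013943*I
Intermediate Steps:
(-260090 - 369607)/(√(-230003 + 113738) + 392412) = -629697/(√(-116265) + 392412) = -629697/(I*√116265 + 392412) = -629697/(392412 + I*√116265)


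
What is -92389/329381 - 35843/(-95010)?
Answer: 3028124293/31294488810 ≈ 0.096762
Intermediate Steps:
-92389/329381 - 35843/(-95010) = -92389*1/329381 - 35843*(-1/95010) = -92389/329381 + 35843/95010 = 3028124293/31294488810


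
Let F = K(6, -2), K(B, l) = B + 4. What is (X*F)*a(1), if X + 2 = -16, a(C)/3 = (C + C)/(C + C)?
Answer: -540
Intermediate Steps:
K(B, l) = 4 + B
a(C) = 3 (a(C) = 3*((C + C)/(C + C)) = 3*((2*C)/((2*C))) = 3*((2*C)*(1/(2*C))) = 3*1 = 3)
F = 10 (F = 4 + 6 = 10)
X = -18 (X = -2 - 16 = -18)
(X*F)*a(1) = -18*10*3 = -180*3 = -540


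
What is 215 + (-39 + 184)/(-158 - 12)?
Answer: 7281/34 ≈ 214.15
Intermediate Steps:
215 + (-39 + 184)/(-158 - 12) = 215 + 145/(-170) = 215 + 145*(-1/170) = 215 - 29/34 = 7281/34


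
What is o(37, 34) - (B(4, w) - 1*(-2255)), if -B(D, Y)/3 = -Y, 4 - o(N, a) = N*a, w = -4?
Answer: -3497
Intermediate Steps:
o(N, a) = 4 - N*a
B(D, Y) = 3*Y (B(D, Y) = -(-3)*Y = 3*Y)
o(37, 34) - (B(4, w) - 1*(-2255)) = (4 - 1*37*34) - (3*(-4) - 1*(-2255)) = (4 - 1258) - (-12 + 2255) = -1254 - 1*2243 = -1254 - 2243 = -3497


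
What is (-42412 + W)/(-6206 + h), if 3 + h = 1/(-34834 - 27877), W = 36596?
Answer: 45590897/48671575 ≈ 0.93670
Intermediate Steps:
h = -188134/62711 (h = -3 + 1/(-34834 - 27877) = -3 + 1/(-62711) = -3 - 1/62711 = -188134/62711 ≈ -3.0000)
(-42412 + W)/(-6206 + h) = (-42412 + 36596)/(-6206 - 188134/62711) = -5816/(-389372600/62711) = -5816*(-62711/389372600) = 45590897/48671575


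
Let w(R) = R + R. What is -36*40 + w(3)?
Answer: -1434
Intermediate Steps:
w(R) = 2*R
-36*40 + w(3) = -36*40 + 2*3 = -1440 + 6 = -1434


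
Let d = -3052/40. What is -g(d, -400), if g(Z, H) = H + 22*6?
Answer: 268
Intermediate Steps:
d = -763/10 (d = -3052*1/40 = -763/10 ≈ -76.300)
g(Z, H) = 132 + H (g(Z, H) = H + 132 = 132 + H)
-g(d, -400) = -(132 - 400) = -1*(-268) = 268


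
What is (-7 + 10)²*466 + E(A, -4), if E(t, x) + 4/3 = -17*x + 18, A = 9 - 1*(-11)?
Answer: 12836/3 ≈ 4278.7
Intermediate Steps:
A = 20 (A = 9 + 11 = 20)
E(t, x) = 50/3 - 17*x (E(t, x) = -4/3 + (-17*x + 18) = -4/3 + (18 - 17*x) = 50/3 - 17*x)
(-7 + 10)²*466 + E(A, -4) = (-7 + 10)²*466 + (50/3 - 17*(-4)) = 3²*466 + (50/3 + 68) = 9*466 + 254/3 = 4194 + 254/3 = 12836/3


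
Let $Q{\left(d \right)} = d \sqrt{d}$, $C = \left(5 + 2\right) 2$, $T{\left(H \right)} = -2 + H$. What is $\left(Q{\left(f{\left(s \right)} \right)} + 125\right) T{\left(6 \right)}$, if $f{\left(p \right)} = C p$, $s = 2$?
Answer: $500 + 224 \sqrt{7} \approx 1092.6$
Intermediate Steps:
$C = 14$ ($C = 7 \cdot 2 = 14$)
$f{\left(p \right)} = 14 p$
$Q{\left(d \right)} = d^{\frac{3}{2}}$
$\left(Q{\left(f{\left(s \right)} \right)} + 125\right) T{\left(6 \right)} = \left(\left(14 \cdot 2\right)^{\frac{3}{2}} + 125\right) \left(-2 + 6\right) = \left(28^{\frac{3}{2}} + 125\right) 4 = \left(56 \sqrt{7} + 125\right) 4 = \left(125 + 56 \sqrt{7}\right) 4 = 500 + 224 \sqrt{7}$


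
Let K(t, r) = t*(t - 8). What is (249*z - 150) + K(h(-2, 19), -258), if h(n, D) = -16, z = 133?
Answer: 33351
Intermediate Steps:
K(t, r) = t*(-8 + t)
(249*z - 150) + K(h(-2, 19), -258) = (249*133 - 150) - 16*(-8 - 16) = (33117 - 150) - 16*(-24) = 32967 + 384 = 33351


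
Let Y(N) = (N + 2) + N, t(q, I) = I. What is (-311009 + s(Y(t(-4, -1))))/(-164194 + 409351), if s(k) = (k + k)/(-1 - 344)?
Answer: -311009/245157 ≈ -1.2686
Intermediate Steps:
Y(N) = 2 + 2*N (Y(N) = (2 + N) + N = 2 + 2*N)
s(k) = -2*k/345 (s(k) = (2*k)/(-345) = (2*k)*(-1/345) = -2*k/345)
(-311009 + s(Y(t(-4, -1))))/(-164194 + 409351) = (-311009 - 2*(2 + 2*(-1))/345)/(-164194 + 409351) = (-311009 - 2*(2 - 2)/345)/245157 = (-311009 - 2/345*0)*(1/245157) = (-311009 + 0)*(1/245157) = -311009*1/245157 = -311009/245157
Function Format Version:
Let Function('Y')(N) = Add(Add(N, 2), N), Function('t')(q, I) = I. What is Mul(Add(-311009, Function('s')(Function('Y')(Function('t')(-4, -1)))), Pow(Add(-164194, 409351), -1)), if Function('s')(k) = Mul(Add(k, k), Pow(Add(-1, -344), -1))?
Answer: Rational(-311009, 245157) ≈ -1.2686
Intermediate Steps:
Function('Y')(N) = Add(2, Mul(2, N)) (Function('Y')(N) = Add(Add(2, N), N) = Add(2, Mul(2, N)))
Function('s')(k) = Mul(Rational(-2, 345), k) (Function('s')(k) = Mul(Mul(2, k), Pow(-345, -1)) = Mul(Mul(2, k), Rational(-1, 345)) = Mul(Rational(-2, 345), k))
Mul(Add(-311009, Function('s')(Function('Y')(Function('t')(-4, -1)))), Pow(Add(-164194, 409351), -1)) = Mul(Add(-311009, Mul(Rational(-2, 345), Add(2, Mul(2, -1)))), Pow(Add(-164194, 409351), -1)) = Mul(Add(-311009, Mul(Rational(-2, 345), Add(2, -2))), Pow(245157, -1)) = Mul(Add(-311009, Mul(Rational(-2, 345), 0)), Rational(1, 245157)) = Mul(Add(-311009, 0), Rational(1, 245157)) = Mul(-311009, Rational(1, 245157)) = Rational(-311009, 245157)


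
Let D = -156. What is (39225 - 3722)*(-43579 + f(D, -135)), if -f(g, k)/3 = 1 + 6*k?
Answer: -1461019456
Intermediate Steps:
f(g, k) = -3 - 18*k (f(g, k) = -3*(1 + 6*k) = -3 - 18*k)
(39225 - 3722)*(-43579 + f(D, -135)) = (39225 - 3722)*(-43579 + (-3 - 18*(-135))) = 35503*(-43579 + (-3 + 2430)) = 35503*(-43579 + 2427) = 35503*(-41152) = -1461019456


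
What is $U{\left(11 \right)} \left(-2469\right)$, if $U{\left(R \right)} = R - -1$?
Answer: $-29628$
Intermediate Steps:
$U{\left(R \right)} = 1 + R$ ($U{\left(R \right)} = R + 1 = 1 + R$)
$U{\left(11 \right)} \left(-2469\right) = \left(1 + 11\right) \left(-2469\right) = 12 \left(-2469\right) = -29628$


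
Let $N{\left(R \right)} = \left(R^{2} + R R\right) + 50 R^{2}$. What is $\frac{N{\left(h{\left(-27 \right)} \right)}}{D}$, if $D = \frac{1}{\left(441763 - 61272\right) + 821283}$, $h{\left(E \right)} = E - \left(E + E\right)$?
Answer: $45556848792$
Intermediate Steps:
$h{\left(E \right)} = - E$ ($h{\left(E \right)} = E - 2 E = - E$)
$D = \frac{1}{1201774}$ ($D = \frac{1}{380491 + 821283} = \frac{1}{1201774} \approx 8.321 \cdot 10^{-7}$)
$N{\left(R \right)} = 52 R^{2}$ ($N{\left(R \right)} = \left(R^{2} + R^{2}\right) + 50 R^{2} = 2 R^{2} + 50 R^{2} = 52 R^{2}$)
$\frac{N{\left(h{\left(-27 \right)} \right)}}{D} = 52 \left(\left(-1\right) \left(-27\right)\right)^{2} \frac{1}{\frac{1}{1201774}} = 52 \cdot 27^{2} \cdot 1201774 = 52 \cdot 729 \cdot 1201774 = 37908 \cdot 1201774 = 45556848792$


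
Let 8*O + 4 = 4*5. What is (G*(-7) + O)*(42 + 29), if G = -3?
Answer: 1633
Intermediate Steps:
O = 2 (O = -1/2 + (4*5)/8 = -1/2 + (1/8)*20 = -1/2 + 5/2 = 2)
(G*(-7) + O)*(42 + 29) = (-3*(-7) + 2)*(42 + 29) = (21 + 2)*71 = 23*71 = 1633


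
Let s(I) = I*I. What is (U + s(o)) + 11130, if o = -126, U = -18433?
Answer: 8573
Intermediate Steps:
s(I) = I**2
(U + s(o)) + 11130 = (-18433 + (-126)**2) + 11130 = (-18433 + 15876) + 11130 = -2557 + 11130 = 8573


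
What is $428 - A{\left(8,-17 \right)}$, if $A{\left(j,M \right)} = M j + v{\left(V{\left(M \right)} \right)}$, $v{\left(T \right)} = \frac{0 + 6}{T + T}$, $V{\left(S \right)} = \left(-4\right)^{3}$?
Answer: $\frac{36099}{64} \approx 564.05$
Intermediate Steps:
$V{\left(S \right)} = -64$
$v{\left(T \right)} = \frac{3}{T}$ ($v{\left(T \right)} = \frac{6}{2 T} = 6 \frac{1}{2 T} = \frac{3}{T}$)
$A{\left(j,M \right)} = - \frac{3}{64} + M j$ ($A{\left(j,M \right)} = M j + \frac{3}{-64} = M j + 3 \left(- \frac{1}{64}\right) = M j - \frac{3}{64} = - \frac{3}{64} + M j$)
$428 - A{\left(8,-17 \right)} = 428 - \left(- \frac{3}{64} - 136\right) = 428 - - \frac{8707}{64} = 428 + \frac{8707}{64} = \frac{36099}{64}$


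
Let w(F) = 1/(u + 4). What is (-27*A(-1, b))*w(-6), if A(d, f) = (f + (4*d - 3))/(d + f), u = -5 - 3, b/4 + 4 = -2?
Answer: 837/100 ≈ 8.3700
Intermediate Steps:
b = -24 (b = -16 + 4*(-2) = -16 - 8 = -24)
u = -8
w(F) = -¼ (w(F) = 1/(-8 + 4) = 1/(-4) = -¼)
A(d, f) = (-3 + f + 4*d)/(d + f) (A(d, f) = (f + (-3 + 4*d))/(d + f) = (-3 + f + 4*d)/(d + f))
(-27*A(-1, b))*w(-6) = -27*(-3 - 24 + 4*(-1))/(-1 - 24)*(-¼) = -27*(-3 - 24 - 4)/(-25)*(-¼) = -(-27)*(-31)/25*(-¼) = -27*31/25*(-¼) = -837/25*(-¼) = 837/100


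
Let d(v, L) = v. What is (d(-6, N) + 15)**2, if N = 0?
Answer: 81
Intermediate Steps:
(d(-6, N) + 15)**2 = (-6 + 15)**2 = 9**2 = 81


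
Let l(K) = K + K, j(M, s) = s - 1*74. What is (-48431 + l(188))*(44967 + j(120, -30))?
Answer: -2155891465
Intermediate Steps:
j(M, s) = -74 + s (j(M, s) = s - 74 = -74 + s)
l(K) = 2*K
(-48431 + l(188))*(44967 + j(120, -30)) = (-48431 + 2*188)*(44967 + (-74 - 30)) = (-48431 + 376)*(44967 - 104) = -48055*44863 = -2155891465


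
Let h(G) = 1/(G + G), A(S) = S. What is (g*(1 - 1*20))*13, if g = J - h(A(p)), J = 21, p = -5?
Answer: -52117/10 ≈ -5211.7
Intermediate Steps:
h(G) = 1/(2*G)
g = 211/10 (g = 21 - 1/(2*(-5)) = 21 - (-1)/(2*5) = 21 - 1*(-⅒) = 21 + ⅒ = 211/10 ≈ 21.100)
(g*(1 - 1*20))*13 = (211*(1 - 1*20)/10)*13 = (211*(1 - 20)/10)*13 = ((211/10)*(-19))*13 = -4009/10*13 = -52117/10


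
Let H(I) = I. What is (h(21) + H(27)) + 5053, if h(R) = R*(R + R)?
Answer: 5962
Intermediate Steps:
h(R) = 2*R**2 (h(R) = R*(2*R) = 2*R**2)
(h(21) + H(27)) + 5053 = (2*21**2 + 27) + 5053 = (2*441 + 27) + 5053 = (882 + 27) + 5053 = 909 + 5053 = 5962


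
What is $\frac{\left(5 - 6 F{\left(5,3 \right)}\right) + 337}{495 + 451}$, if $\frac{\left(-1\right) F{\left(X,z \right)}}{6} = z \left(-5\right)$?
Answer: $- \frac{9}{43} \approx -0.2093$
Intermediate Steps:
$F{\left(X,z \right)} = 30 z$ ($F{\left(X,z \right)} = - 6 z \left(-5\right) = - 6 \left(- 5 z\right) = 30 z$)
$\frac{\left(5 - 6 F{\left(5,3 \right)}\right) + 337}{495 + 451} = \frac{\left(5 - 6 \cdot 30 \cdot 3\right) + 337}{495 + 451} = \frac{\left(5 - 540\right) + 337}{946} = \left(\left(5 - 540\right) + 337\right) \frac{1}{946} = \left(-535 + 337\right) \frac{1}{946} = \left(-198\right) \frac{1}{946} = - \frac{9}{43}$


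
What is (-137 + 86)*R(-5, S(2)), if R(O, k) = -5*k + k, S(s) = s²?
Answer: 816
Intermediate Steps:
R(O, k) = -4*k
(-137 + 86)*R(-5, S(2)) = (-137 + 86)*(-4*2²) = -(-204)*4 = -51*(-16) = 816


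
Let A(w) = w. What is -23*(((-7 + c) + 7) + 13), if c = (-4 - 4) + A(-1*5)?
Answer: 0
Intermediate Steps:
c = -13 (c = (-4 - 4) - 1*5 = -8 - 5 = -13)
-23*(((-7 + c) + 7) + 13) = -23*(((-7 - 13) + 7) + 13) = -23*((-20 + 7) + 13) = -23*(-13 + 13) = -23*0 = 0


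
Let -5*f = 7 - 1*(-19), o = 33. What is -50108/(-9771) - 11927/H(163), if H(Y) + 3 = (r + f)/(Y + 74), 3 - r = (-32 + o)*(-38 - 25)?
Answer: 138261280753/31765521 ≈ 4352.6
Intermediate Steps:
f = -26/5 (f = -(7 - 1*(-19))/5 = -(7 + 19)/5 = -⅕*26 = -26/5 ≈ -5.2000)
r = 66 (r = 3 - (-32 + 33)*(-38 - 25) = 3 - (-63) = 3 - 1*(-63) = 3 + 63 = 66)
H(Y) = -3 + 304/(5*(74 + Y)) (H(Y) = -3 + (66 - 26/5)/(Y + 74) = -3 + 304/(5*(74 + Y)))
-50108/(-9771) - 11927/H(163) = -50108/(-9771) - 11927*5*(74 + 163)/(-806 - 15*163) = -50108*(-1/9771) - 11927*1185/(-806 - 2445) = 50108/9771 - 11927/((⅕)*(1/237)*(-3251)) = 50108/9771 - 11927/(-3251/1185) = 50108/9771 - 11927*(-1185/3251) = 50108/9771 + 14133495/3251 = 138261280753/31765521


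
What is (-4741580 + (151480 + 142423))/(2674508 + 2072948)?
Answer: -4447677/4747456 ≈ -0.93685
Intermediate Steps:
(-4741580 + (151480 + 142423))/(2674508 + 2072948) = (-4741580 + 293903)/4747456 = -4447677*1/4747456 = -4447677/4747456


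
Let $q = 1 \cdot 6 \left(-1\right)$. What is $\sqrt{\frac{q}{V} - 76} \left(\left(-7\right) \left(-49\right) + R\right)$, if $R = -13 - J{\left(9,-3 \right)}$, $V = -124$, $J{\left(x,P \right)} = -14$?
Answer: $\frac{172 i \sqrt{291958}}{31} \approx 2998.0 i$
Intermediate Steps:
$q = -6$ ($q = 6 \left(-1\right) = -6$)
$R = 1$ ($R = -13 - -14 = -13 + 14 = 1$)
$\sqrt{\frac{q}{V} - 76} \left(\left(-7\right) \left(-49\right) + R\right) = \sqrt{- \frac{6}{-124} - 76} \left(\left(-7\right) \left(-49\right) + 1\right) = \sqrt{\left(-6\right) \left(- \frac{1}{124}\right) - 76} \left(343 + 1\right) = \sqrt{\frac{3}{62} - 76} \cdot 344 = \sqrt{- \frac{4709}{62}} \cdot 344 = \frac{i \sqrt{291958}}{62} \cdot 344 = \frac{172 i \sqrt{291958}}{31}$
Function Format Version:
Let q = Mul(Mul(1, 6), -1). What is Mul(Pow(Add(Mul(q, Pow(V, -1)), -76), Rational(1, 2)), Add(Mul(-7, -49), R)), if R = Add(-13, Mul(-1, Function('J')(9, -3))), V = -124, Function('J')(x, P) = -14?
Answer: Mul(Rational(172, 31), I, Pow(291958, Rational(1, 2))) ≈ Mul(2998.0, I)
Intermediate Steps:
q = -6 (q = Mul(6, -1) = -6)
R = 1 (R = Add(-13, Mul(-1, -14)) = Add(-13, 14) = 1)
Mul(Pow(Add(Mul(q, Pow(V, -1)), -76), Rational(1, 2)), Add(Mul(-7, -49), R)) = Mul(Pow(Add(Mul(-6, Pow(-124, -1)), -76), Rational(1, 2)), Add(Mul(-7, -49), 1)) = Mul(Pow(Add(Mul(-6, Rational(-1, 124)), -76), Rational(1, 2)), Add(343, 1)) = Mul(Pow(Add(Rational(3, 62), -76), Rational(1, 2)), 344) = Mul(Pow(Rational(-4709, 62), Rational(1, 2)), 344) = Mul(Mul(Rational(1, 62), I, Pow(291958, Rational(1, 2))), 344) = Mul(Rational(172, 31), I, Pow(291958, Rational(1, 2)))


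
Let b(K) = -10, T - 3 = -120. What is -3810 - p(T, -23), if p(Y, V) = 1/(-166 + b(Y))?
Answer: -670559/176 ≈ -3810.0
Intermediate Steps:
T = -117 (T = 3 - 120 = -117)
p(Y, V) = -1/176 (p(Y, V) = 1/(-166 - 10) = 1/(-176) = -1/176)
-3810 - p(T, -23) = -3810 - 1*(-1/176) = -3810 + 1/176 = -670559/176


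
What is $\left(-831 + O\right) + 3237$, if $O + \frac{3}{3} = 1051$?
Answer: $3456$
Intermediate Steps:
$O = 1050$ ($O = -1 + 1051 = 1050$)
$\left(-831 + O\right) + 3237 = \left(-831 + 1050\right) + 3237 = 219 + 3237 = 3456$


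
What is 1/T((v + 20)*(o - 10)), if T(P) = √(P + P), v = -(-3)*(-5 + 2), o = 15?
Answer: √110/110 ≈ 0.095346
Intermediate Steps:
v = -9 (v = -(-3)*(-3) = -3*3 = -9)
T(P) = √2*√P (T(P) = √(2*P) = √2*√P)
1/T((v + 20)*(o - 10)) = 1/(√2*√((-9 + 20)*(15 - 10))) = 1/(√2*√(11*5)) = 1/(√2*√55) = 1/(√110) = √110/110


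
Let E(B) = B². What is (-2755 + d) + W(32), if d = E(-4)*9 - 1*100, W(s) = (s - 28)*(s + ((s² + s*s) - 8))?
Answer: 5577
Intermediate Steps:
W(s) = (-28 + s)*(-8 + s + 2*s²) (W(s) = (-28 + s)*(s + ((s² + s²) - 8)) = (-28 + s)*(s + (2*s² - 8)) = (-28 + s)*(s + (-8 + 2*s²)) = (-28 + s)*(-8 + s + 2*s²))
d = 44 (d = (-4)²*9 - 1*100 = 16*9 - 100 = 144 - 100 = 44)
(-2755 + d) + W(32) = (-2755 + 44) + (224 - 55*32² - 36*32 + 2*32³) = -2711 + (224 - 55*1024 - 1152 + 2*32768) = -2711 + (224 - 56320 - 1152 + 65536) = -2711 + 8288 = 5577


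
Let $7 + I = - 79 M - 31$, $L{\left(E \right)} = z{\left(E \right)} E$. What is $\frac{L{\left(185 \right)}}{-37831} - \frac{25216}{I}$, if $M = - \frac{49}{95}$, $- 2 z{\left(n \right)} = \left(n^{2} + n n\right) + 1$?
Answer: $- \frac{177944677705}{19747782} \approx -9010.9$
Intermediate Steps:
$z{\left(n \right)} = - \frac{1}{2} - n^{2}$ ($z{\left(n \right)} = - \frac{\left(n^{2} + n n\right) + 1}{2} = - \frac{\left(n^{2} + n^{2}\right) + 1}{2} = - \frac{2 n^{2} + 1}{2} = - \frac{1 + 2 n^{2}}{2} = - \frac{1}{2} - n^{2}$)
$M = - \frac{49}{95}$ ($M = \left(-49\right) \frac{1}{95} = - \frac{49}{95} \approx -0.51579$)
$L{\left(E \right)} = E \left(- \frac{1}{2} - E^{2}\right)$ ($L{\left(E \right)} = \left(- \frac{1}{2} - E^{2}\right) E = E \left(- \frac{1}{2} - E^{2}\right)$)
$I = \frac{261}{95}$ ($I = -7 - - \frac{926}{95} = -7 + \left(\frac{3871}{95} - 31\right) = -7 + \frac{926}{95} = \frac{261}{95} \approx 2.7474$)
$\frac{L{\left(185 \right)}}{-37831} - \frac{25216}{I} = \frac{- 185^{3} - \frac{185}{2}}{-37831} - \frac{25216}{\frac{261}{95}} = \left(\left(-1\right) 6331625 - \frac{185}{2}\right) \left(- \frac{1}{37831}\right) - \frac{2395520}{261} = \left(-6331625 - \frac{185}{2}\right) \left(- \frac{1}{37831}\right) - \frac{2395520}{261} = \left(- \frac{12663435}{2}\right) \left(- \frac{1}{37831}\right) - \frac{2395520}{261} = \frac{12663435}{75662} - \frac{2395520}{261} = - \frac{177944677705}{19747782}$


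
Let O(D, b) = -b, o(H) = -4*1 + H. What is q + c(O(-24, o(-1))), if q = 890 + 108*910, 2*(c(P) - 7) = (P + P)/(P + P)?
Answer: 198355/2 ≈ 99178.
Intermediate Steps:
o(H) = -4 + H
c(P) = 15/2 (c(P) = 7 + ((P + P)/(P + P))/2 = 7 + ((2*P)/((2*P)))/2 = 7 + ((2*P)*(1/(2*P)))/2 = 7 + (1/2)*1 = 7 + 1/2 = 15/2)
q = 99170 (q = 890 + 98280 = 99170)
q + c(O(-24, o(-1))) = 99170 + 15/2 = 198355/2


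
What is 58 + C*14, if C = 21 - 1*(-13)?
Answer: 534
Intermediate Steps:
C = 34 (C = 21 + 13 = 34)
58 + C*14 = 58 + 34*14 = 58 + 476 = 534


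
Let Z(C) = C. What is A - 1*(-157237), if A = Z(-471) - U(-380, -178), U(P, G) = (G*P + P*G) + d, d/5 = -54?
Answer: 21756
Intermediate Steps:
d = -270 (d = 5*(-54) = -270)
U(P, G) = -270 + 2*G*P (U(P, G) = (G*P + P*G) - 270 = (G*P + G*P) - 270 = 2*G*P - 270 = -270 + 2*G*P)
A = -135481 (A = -471 - (-270 + 2*(-178)*(-380)) = -471 - (-270 + 135280) = -471 - 1*135010 = -471 - 135010 = -135481)
A - 1*(-157237) = -135481 - 1*(-157237) = -135481 + 157237 = 21756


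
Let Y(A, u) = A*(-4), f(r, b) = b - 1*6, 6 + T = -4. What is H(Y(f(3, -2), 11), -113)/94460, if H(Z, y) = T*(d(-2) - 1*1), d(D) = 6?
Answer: -5/9446 ≈ -0.00052932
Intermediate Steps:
T = -10 (T = -6 - 4 = -10)
f(r, b) = -6 + b (f(r, b) = b - 6 = -6 + b)
Y(A, u) = -4*A
H(Z, y) = -50 (H(Z, y) = -10*(6 - 1*1) = -10*(6 - 1) = -10*5 = -50)
H(Y(f(3, -2), 11), -113)/94460 = -50/94460 = -50*1/94460 = -5/9446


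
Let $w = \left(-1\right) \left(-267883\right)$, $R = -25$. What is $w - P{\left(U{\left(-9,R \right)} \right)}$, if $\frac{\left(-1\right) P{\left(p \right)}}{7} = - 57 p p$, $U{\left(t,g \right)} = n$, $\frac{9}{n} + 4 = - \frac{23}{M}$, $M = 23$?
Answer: $\frac{6664756}{25} \approx 2.6659 \cdot 10^{5}$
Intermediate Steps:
$n = - \frac{9}{5}$ ($n = \frac{9}{-4 - \frac{23}{23}} = \frac{9}{-4 - 1} = \frac{9}{-5} = 9 \left(- \frac{1}{5}\right) = - \frac{9}{5} \approx -1.8$)
$U{\left(t,g \right)} = - \frac{9}{5}$
$w = 267883$
$P{\left(p \right)} = 399 p^{2}$ ($P{\left(p \right)} = - 7 - 57 p p = - 7 \left(- 57 p^{2}\right) = 399 p^{2}$)
$w - P{\left(U{\left(-9,R \right)} \right)} = 267883 - 399 \left(- \frac{9}{5}\right)^{2} = 267883 - 399 \cdot \frac{81}{25} = 267883 - \frac{32319}{25} = \frac{6664756}{25}$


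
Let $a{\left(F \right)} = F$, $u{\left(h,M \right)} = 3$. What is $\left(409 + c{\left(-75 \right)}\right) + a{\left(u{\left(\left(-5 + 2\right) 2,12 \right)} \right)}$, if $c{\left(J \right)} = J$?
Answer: $337$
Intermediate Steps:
$\left(409 + c{\left(-75 \right)}\right) + a{\left(u{\left(\left(-5 + 2\right) 2,12 \right)} \right)} = \left(409 - 75\right) + 3 = 334 + 3 = 337$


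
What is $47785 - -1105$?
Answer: $48890$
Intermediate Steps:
$47785 - -1105 = 47785 + \left(-29 + 1134\right) = 47785 + 1105 = 48890$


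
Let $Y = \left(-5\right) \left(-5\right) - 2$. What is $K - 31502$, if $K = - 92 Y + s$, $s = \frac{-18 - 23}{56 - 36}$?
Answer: $- \frac{672401}{20} \approx -33620.0$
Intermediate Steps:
$Y = 23$ ($Y = 25 - 2 = 23$)
$s = - \frac{41}{20} \approx -2.05$
$K = - \frac{42361}{20}$ ($K = \left(-92\right) 23 - \frac{41}{20} = -2116 - \frac{41}{20} = - \frac{42361}{20} \approx -2118.1$)
$K - 31502 = - \frac{42361}{20} - 31502 = - \frac{672401}{20}$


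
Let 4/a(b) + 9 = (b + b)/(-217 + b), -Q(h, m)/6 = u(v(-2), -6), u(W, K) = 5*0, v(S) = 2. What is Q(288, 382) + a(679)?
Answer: -33/50 ≈ -0.66000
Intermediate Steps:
u(W, K) = 0
Q(h, m) = 0 (Q(h, m) = -6*0 = 0)
a(b) = 4/(-9 + 2*b/(-217 + b)) (a(b) = 4/(-9 + (b + b)/(-217 + b)) = 4/(-9 + (2*b)/(-217 + b)) = 4/(-9 + 2*b/(-217 + b)))
Q(288, 382) + a(679) = 0 + 4*(217 - 1*679)/(7*(-279 + 679)) = 0 + (4/7)*(217 - 679)/400 = 0 + (4/7)*(1/400)*(-462) = 0 - 33/50 = -33/50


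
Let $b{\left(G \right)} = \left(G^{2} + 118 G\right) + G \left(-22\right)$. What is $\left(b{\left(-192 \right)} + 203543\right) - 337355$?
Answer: $-115380$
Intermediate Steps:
$b{\left(G \right)} = G^{2} + 96 G$ ($b{\left(G \right)} = \left(G^{2} + 118 G\right) - 22 G = G^{2} + 96 G$)
$\left(b{\left(-192 \right)} + 203543\right) - 337355 = \left(- 192 \left(96 - 192\right) + 203543\right) - 337355 = \left(\left(-192\right) \left(-96\right) + 203543\right) - 337355 = \left(18432 + 203543\right) - 337355 = 221975 - 337355 = -115380$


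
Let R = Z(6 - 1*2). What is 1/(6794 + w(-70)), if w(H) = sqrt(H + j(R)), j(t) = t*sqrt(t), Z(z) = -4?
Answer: 1/(6794 + sqrt(2)*sqrt(-35 - 4*I)) ≈ 0.00014718 + 1.82e-7*I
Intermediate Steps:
R = -4
j(t) = t**(3/2)
w(H) = sqrt(H - 8*I) (w(H) = sqrt(H + (-4)**(3/2)) = sqrt(H - 8*I))
1/(6794 + w(-70)) = 1/(6794 + sqrt(-70 - 8*I))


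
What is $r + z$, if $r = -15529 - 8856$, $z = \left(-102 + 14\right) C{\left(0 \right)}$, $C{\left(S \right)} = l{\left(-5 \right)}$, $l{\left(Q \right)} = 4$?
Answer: $-24737$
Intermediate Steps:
$C{\left(S \right)} = 4$
$z = -352$ ($z = \left(-102 + 14\right) 4 = \left(-88\right) 4 = -352$)
$r = -24385$ ($r = -15529 - 8856 = -24385$)
$r + z = -24385 - 352 = -24737$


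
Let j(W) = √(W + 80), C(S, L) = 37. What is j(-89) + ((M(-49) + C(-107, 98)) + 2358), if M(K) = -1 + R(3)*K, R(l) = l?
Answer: 2247 + 3*I ≈ 2247.0 + 3.0*I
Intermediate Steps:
j(W) = √(80 + W)
M(K) = -1 + 3*K
j(-89) + ((M(-49) + C(-107, 98)) + 2358) = √(80 - 89) + (((-1 + 3*(-49)) + 37) + 2358) = √(-9) + (((-1 - 147) + 37) + 2358) = 3*I + ((-148 + 37) + 2358) = 3*I + (-111 + 2358) = 3*I + 2247 = 2247 + 3*I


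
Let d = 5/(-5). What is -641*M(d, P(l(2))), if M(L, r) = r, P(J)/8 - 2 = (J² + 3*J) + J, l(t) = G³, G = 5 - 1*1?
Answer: -22327312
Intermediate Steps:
G = 4 (G = 5 - 1 = 4)
l(t) = 64 (l(t) = 4³ = 64)
P(J) = 16 + 8*J² + 32*J (P(J) = 16 + 8*((J² + 3*J) + J) = 16 + 8*(J² + 4*J) = 16 + (8*J² + 32*J) = 16 + 8*J² + 32*J)
d = -1 (d = 5*(-⅕) = -1)
-641*M(d, P(l(2))) = -641*(16 + 8*64² + 32*64) = -641*(16 + 8*4096 + 2048) = -641*(16 + 32768 + 2048) = -641*34832 = -22327312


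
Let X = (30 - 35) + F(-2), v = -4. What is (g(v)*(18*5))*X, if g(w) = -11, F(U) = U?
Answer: 6930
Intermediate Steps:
X = -7 (X = (30 - 35) - 2 = -5 - 2 = -7)
(g(v)*(18*5))*X = -198*5*(-7) = -11*90*(-7) = -990*(-7) = 6930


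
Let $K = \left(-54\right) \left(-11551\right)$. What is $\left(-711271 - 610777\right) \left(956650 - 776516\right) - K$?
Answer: $-238146418186$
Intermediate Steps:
$K = 623754$
$\left(-711271 - 610777\right) \left(956650 - 776516\right) - K = \left(-711271 - 610777\right) \left(956650 - 776516\right) - 623754 = \left(-1322048\right) 180134 - 623754 = -238145794432 - 623754 = -238146418186$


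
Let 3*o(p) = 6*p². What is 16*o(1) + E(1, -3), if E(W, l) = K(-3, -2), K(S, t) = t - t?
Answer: 32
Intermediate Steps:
K(S, t) = 0
E(W, l) = 0
o(p) = 2*p² (o(p) = (6*p²)/3 = 2*p²)
16*o(1) + E(1, -3) = 16*(2*1²) + 0 = 16*(2*1) + 0 = 16*2 + 0 = 32 + 0 = 32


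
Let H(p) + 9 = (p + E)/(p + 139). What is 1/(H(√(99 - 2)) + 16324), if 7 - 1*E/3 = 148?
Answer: 156790333/2557553944506 - 281*√97/2557553944506 ≈ 6.1304e-5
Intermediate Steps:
E = -423 (E = 21 - 3*148 = 21 - 444 = -423)
H(p) = -9 + (-423 + p)/(139 + p) (H(p) = -9 + (p - 423)/(p + 139) = -9 + (-423 + p)/(139 + p))
1/(H(√(99 - 2)) + 16324) = 1/(2*(-837 - 4*√(99 - 2))/(139 + √(99 - 2)) + 16324) = 1/(2*(-837 - 4*√97)/(139 + √97) + 16324) = 1/(16324 + 2*(-837 - 4*√97)/(139 + √97))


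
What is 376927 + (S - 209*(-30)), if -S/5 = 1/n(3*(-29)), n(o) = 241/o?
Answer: 92350912/241 ≈ 3.8320e+5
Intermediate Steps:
S = 435/241 (S = -5/(241/((3*(-29)))) = -5/(241/(-87)) = -5/(241*(-1/87)) = -5/(-241/87) = -5*(-87/241) = 435/241 ≈ 1.8050)
376927 + (S - 209*(-30)) = 376927 + (435/241 - 209*(-30)) = 376927 + (435/241 + 6270) = 376927 + 1511505/241 = 92350912/241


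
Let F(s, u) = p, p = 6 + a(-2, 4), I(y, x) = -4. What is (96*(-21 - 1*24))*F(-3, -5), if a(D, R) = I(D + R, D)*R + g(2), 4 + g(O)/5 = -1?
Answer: 151200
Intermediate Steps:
g(O) = -25 (g(O) = -20 + 5*(-1) = -20 - 5 = -25)
a(D, R) = -25 - 4*R (a(D, R) = -4*R - 25 = -25 - 4*R)
p = -35 (p = 6 + (-25 - 4*4) = 6 + (-25 - 16) = 6 - 41 = -35)
F(s, u) = -35
(96*(-21 - 1*24))*F(-3, -5) = (96*(-21 - 1*24))*(-35) = (96*(-21 - 24))*(-35) = (96*(-45))*(-35) = -4320*(-35) = 151200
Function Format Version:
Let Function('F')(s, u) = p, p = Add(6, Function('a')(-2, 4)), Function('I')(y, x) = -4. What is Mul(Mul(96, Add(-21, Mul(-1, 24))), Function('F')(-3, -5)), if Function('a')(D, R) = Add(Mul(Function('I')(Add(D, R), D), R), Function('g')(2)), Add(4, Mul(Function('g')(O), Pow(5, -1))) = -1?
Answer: 151200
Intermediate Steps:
Function('g')(O) = -25 (Function('g')(O) = Add(-20, Mul(5, -1)) = Add(-20, -5) = -25)
Function('a')(D, R) = Add(-25, Mul(-4, R)) (Function('a')(D, R) = Add(Mul(-4, R), -25) = Add(-25, Mul(-4, R)))
p = -35 (p = Add(6, Add(-25, Mul(-4, 4))) = Add(6, Add(-25, -16)) = Add(6, -41) = -35)
Function('F')(s, u) = -35
Mul(Mul(96, Add(-21, Mul(-1, 24))), Function('F')(-3, -5)) = Mul(Mul(96, Add(-21, Mul(-1, 24))), -35) = Mul(Mul(96, Add(-21, -24)), -35) = Mul(Mul(96, -45), -35) = Mul(-4320, -35) = 151200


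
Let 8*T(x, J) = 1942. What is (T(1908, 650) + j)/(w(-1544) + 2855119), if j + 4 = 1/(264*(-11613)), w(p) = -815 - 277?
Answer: 731967389/8749967305464 ≈ 8.3654e-5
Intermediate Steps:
w(p) = -1092
T(x, J) = 971/4 (T(x, J) = (⅛)*1942 = 971/4)
j = -12263329/3065832 (j = -4 + 1/(264*(-11613)) = -4 + 1/(-3065832) = -4 - 1/3065832 = -12263329/3065832 ≈ -4.0000)
(T(1908, 650) + j)/(w(-1544) + 2855119) = (971/4 - 12263329/3065832)/(-1092 + 2855119) = (731967389/3065832)/2854027 = (731967389/3065832)*(1/2854027) = 731967389/8749967305464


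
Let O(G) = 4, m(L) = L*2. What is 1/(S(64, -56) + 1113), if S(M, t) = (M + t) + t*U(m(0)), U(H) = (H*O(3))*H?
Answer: 1/1121 ≈ 0.00089206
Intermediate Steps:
m(L) = 2*L
U(H) = 4*H² (U(H) = (H*4)*H = (4*H)*H = 4*H²)
S(M, t) = M + t (S(M, t) = (M + t) + t*(4*(2*0)²) = (M + t) + t*(4*0²) = (M + t) + t*(4*0) = (M + t) + t*0 = (M + t) + 0 = M + t)
1/(S(64, -56) + 1113) = 1/((64 - 56) + 1113) = 1/(8 + 1113) = 1/1121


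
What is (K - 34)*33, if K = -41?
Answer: -2475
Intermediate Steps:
(K - 34)*33 = (-41 - 34)*33 = -75*33 = -2475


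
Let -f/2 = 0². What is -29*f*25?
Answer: 0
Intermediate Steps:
f = 0 (f = -2*0² = -2*0 = 0)
-29*f*25 = -29*0*25 = 0*25 = 0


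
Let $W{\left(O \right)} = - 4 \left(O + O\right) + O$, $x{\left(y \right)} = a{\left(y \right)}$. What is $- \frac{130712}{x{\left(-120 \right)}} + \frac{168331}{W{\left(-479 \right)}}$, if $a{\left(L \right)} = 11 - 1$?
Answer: $- \frac{218297013}{16765} \approx -13021.0$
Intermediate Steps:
$a{\left(L \right)} = 10$
$x{\left(y \right)} = 10$
$W{\left(O \right)} = - 7 O$ ($W{\left(O \right)} = - 4 \cdot 2 O + O = - 8 O + O = - 7 O$)
$- \frac{130712}{x{\left(-120 \right)}} + \frac{168331}{W{\left(-479 \right)}} = - \frac{130712}{10} + \frac{168331}{\left(-7\right) \left(-479\right)} = \left(-130712\right) \frac{1}{10} + \frac{168331}{3353} = - \frac{65356}{5} + 168331 \cdot \frac{1}{3353} = - \frac{65356}{5} + \frac{168331}{3353} = - \frac{218297013}{16765}$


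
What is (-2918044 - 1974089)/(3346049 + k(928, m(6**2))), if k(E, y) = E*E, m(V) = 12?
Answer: -1630711/1402411 ≈ -1.1628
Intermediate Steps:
k(E, y) = E**2
(-2918044 - 1974089)/(3346049 + k(928, m(6**2))) = (-2918044 - 1974089)/(3346049 + 928**2) = -4892133/(3346049 + 861184) = -4892133/4207233 = -4892133*1/4207233 = -1630711/1402411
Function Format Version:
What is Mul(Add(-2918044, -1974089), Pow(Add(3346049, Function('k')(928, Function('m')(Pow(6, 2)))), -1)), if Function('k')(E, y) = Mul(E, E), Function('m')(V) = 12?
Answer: Rational(-1630711, 1402411) ≈ -1.1628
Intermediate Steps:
Function('k')(E, y) = Pow(E, 2)
Mul(Add(-2918044, -1974089), Pow(Add(3346049, Function('k')(928, Function('m')(Pow(6, 2)))), -1)) = Mul(Add(-2918044, -1974089), Pow(Add(3346049, Pow(928, 2)), -1)) = Mul(-4892133, Pow(Add(3346049, 861184), -1)) = Mul(-4892133, Pow(4207233, -1)) = Mul(-4892133, Rational(1, 4207233)) = Rational(-1630711, 1402411)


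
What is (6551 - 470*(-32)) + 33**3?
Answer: 57528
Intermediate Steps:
(6551 - 470*(-32)) + 33**3 = (6551 + 15040) + 35937 = 21591 + 35937 = 57528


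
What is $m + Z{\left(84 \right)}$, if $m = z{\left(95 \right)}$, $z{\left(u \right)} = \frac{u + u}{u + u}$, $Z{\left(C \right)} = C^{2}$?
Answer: $7057$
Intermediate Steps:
$z{\left(u \right)} = 1$ ($z{\left(u \right)} = \frac{2 u}{2 u} = 2 u \frac{1}{2 u} = 1$)
$m = 1$
$m + Z{\left(84 \right)} = 1 + 84^{2} = 1 + 7056 = 7057$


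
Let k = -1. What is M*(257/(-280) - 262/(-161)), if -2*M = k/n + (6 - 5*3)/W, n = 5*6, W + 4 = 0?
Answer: -28937/36800 ≈ -0.78633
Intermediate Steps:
W = -4 (W = -4 + 0 = -4)
n = 30
M = -133/120 (M = -(-1/30 + (6 - 5*3)/(-4))/2 = -(-1*1/30 + (6 - 15)*(-1/4))/2 = -(-1/30 - 9*(-1/4))/2 = -(-1/30 + 9/4)/2 = -1/2*133/60 = -133/120 ≈ -1.1083)
M*(257/(-280) - 262/(-161)) = -133*(257/(-280) - 262/(-161))/120 = -133*(257*(-1/280) - 262*(-1/161))/120 = -133*(-257/280 + 262/161)/120 = -133/120*4569/6440 = -28937/36800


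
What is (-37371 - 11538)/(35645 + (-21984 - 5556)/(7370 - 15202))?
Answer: -95763822/69799795 ≈ -1.3720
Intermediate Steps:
(-37371 - 11538)/(35645 + (-21984 - 5556)/(7370 - 15202)) = -48909/(35645 - 27540/(-7832)) = -48909/(35645 - 27540*(-1/7832)) = -48909/(35645 + 6885/1958) = -48909/69799795/1958 = -48909*1958/69799795 = -95763822/69799795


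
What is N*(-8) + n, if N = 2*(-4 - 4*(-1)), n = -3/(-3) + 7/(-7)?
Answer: 0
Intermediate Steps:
n = 0 (n = -3*(-⅓) + 7*(-⅐) = 1 - 1 = 0)
N = 0 (N = 2*(-4 + 4) = 2*0 = 0)
N*(-8) + n = 0*(-8) + 0 = 0 + 0 = 0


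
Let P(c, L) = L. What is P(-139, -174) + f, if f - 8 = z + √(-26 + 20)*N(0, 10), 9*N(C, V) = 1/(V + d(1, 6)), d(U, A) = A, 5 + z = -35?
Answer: -206 + I*√6/144 ≈ -206.0 + 0.01701*I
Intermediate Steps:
z = -40 (z = -5 - 35 = -40)
N(C, V) = 1/(9*(6 + V)) (N(C, V) = 1/(9*(V + 6)) = 1/(9*(6 + V)))
f = -32 + I*√6/144 (f = 8 + (-40 + √(-26 + 20)*(1/(9*(6 + 10)))) = 8 + (-40 + √(-6)*((⅑)/16)) = 8 + (-40 + (I*√6)*((⅑)*(1/16))) = 8 + (-40 + (I*√6)*(1/144)) = 8 + (-40 + I*√6/144) = -32 + I*√6/144 ≈ -32.0 + 0.01701*I)
P(-139, -174) + f = -174 + (-32 + I*√6/144) = -206 + I*√6/144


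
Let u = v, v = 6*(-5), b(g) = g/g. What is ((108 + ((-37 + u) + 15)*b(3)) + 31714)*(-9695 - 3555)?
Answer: -420952500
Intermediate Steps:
b(g) = 1
v = -30
u = -30
((108 + ((-37 + u) + 15)*b(3)) + 31714)*(-9695 - 3555) = ((108 + ((-37 - 30) + 15)*1) + 31714)*(-9695 - 3555) = ((108 + (-67 + 15)*1) + 31714)*(-13250) = ((108 - 52*1) + 31714)*(-13250) = ((108 - 52) + 31714)*(-13250) = (56 + 31714)*(-13250) = 31770*(-13250) = -420952500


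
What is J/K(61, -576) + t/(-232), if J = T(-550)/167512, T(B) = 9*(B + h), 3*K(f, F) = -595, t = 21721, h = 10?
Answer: -1866311093/19933928 ≈ -93.625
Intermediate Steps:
K(f, F) = -595/3 (K(f, F) = (1/3)*(-595) = -595/3)
T(B) = 90 + 9*B (T(B) = 9*(B + 10) = 9*(10 + B) = 90 + 9*B)
J = -1215/41878 (J = (90 + 9*(-550))/167512 = (90 - 4950)*(1/167512) = -4860*1/167512 = -1215/41878 ≈ -0.029013)
J/K(61, -576) + t/(-232) = -1215/(41878*(-595/3)) + 21721/(-232) = -1215/41878*(-3/595) + 21721*(-1/232) = 729/4983482 - 749/8 = -1866311093/19933928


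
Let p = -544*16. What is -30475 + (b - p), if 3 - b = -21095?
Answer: -673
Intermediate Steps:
b = 21098 (b = 3 - 1*(-21095) = 3 + 21095 = 21098)
p = -8704
-30475 + (b - p) = -30475 + (21098 - 1*(-8704)) = -30475 + (21098 + 8704) = -30475 + 29802 = -673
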